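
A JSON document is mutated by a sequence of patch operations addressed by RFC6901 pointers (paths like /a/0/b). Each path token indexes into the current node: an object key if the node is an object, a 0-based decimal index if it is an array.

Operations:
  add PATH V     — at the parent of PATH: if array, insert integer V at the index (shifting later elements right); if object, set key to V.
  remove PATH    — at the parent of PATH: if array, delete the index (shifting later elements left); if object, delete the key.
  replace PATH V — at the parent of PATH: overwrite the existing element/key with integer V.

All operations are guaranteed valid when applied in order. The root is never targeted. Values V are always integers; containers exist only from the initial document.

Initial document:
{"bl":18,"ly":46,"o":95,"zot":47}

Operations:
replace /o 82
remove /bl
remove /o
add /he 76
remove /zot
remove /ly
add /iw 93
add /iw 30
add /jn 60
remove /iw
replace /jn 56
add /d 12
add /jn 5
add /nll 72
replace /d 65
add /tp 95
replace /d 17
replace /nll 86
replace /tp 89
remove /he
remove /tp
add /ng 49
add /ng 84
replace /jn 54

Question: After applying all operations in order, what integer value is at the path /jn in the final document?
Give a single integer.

After op 1 (replace /o 82): {"bl":18,"ly":46,"o":82,"zot":47}
After op 2 (remove /bl): {"ly":46,"o":82,"zot":47}
After op 3 (remove /o): {"ly":46,"zot":47}
After op 4 (add /he 76): {"he":76,"ly":46,"zot":47}
After op 5 (remove /zot): {"he":76,"ly":46}
After op 6 (remove /ly): {"he":76}
After op 7 (add /iw 93): {"he":76,"iw":93}
After op 8 (add /iw 30): {"he":76,"iw":30}
After op 9 (add /jn 60): {"he":76,"iw":30,"jn":60}
After op 10 (remove /iw): {"he":76,"jn":60}
After op 11 (replace /jn 56): {"he":76,"jn":56}
After op 12 (add /d 12): {"d":12,"he":76,"jn":56}
After op 13 (add /jn 5): {"d":12,"he":76,"jn":5}
After op 14 (add /nll 72): {"d":12,"he":76,"jn":5,"nll":72}
After op 15 (replace /d 65): {"d":65,"he":76,"jn":5,"nll":72}
After op 16 (add /tp 95): {"d":65,"he":76,"jn":5,"nll":72,"tp":95}
After op 17 (replace /d 17): {"d":17,"he":76,"jn":5,"nll":72,"tp":95}
After op 18 (replace /nll 86): {"d":17,"he":76,"jn":5,"nll":86,"tp":95}
After op 19 (replace /tp 89): {"d":17,"he":76,"jn":5,"nll":86,"tp":89}
After op 20 (remove /he): {"d":17,"jn":5,"nll":86,"tp":89}
After op 21 (remove /tp): {"d":17,"jn":5,"nll":86}
After op 22 (add /ng 49): {"d":17,"jn":5,"ng":49,"nll":86}
After op 23 (add /ng 84): {"d":17,"jn":5,"ng":84,"nll":86}
After op 24 (replace /jn 54): {"d":17,"jn":54,"ng":84,"nll":86}
Value at /jn: 54

Answer: 54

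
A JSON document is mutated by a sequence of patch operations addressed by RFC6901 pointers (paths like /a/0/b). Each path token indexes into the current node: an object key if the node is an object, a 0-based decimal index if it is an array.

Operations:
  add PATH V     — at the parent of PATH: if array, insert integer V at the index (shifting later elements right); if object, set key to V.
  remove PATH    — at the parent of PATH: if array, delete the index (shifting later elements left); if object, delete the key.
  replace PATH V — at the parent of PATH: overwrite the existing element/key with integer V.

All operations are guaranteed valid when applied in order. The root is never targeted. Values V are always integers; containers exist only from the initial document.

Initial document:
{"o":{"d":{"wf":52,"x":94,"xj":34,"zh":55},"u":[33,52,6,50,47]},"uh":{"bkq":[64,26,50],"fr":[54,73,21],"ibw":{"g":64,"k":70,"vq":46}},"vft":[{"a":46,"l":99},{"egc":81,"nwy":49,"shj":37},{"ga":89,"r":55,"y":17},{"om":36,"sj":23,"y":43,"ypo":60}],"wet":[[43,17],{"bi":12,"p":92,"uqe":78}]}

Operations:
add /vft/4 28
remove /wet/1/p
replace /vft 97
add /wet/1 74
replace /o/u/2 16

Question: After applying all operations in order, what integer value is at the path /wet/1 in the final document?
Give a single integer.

After op 1 (add /vft/4 28): {"o":{"d":{"wf":52,"x":94,"xj":34,"zh":55},"u":[33,52,6,50,47]},"uh":{"bkq":[64,26,50],"fr":[54,73,21],"ibw":{"g":64,"k":70,"vq":46}},"vft":[{"a":46,"l":99},{"egc":81,"nwy":49,"shj":37},{"ga":89,"r":55,"y":17},{"om":36,"sj":23,"y":43,"ypo":60},28],"wet":[[43,17],{"bi":12,"p":92,"uqe":78}]}
After op 2 (remove /wet/1/p): {"o":{"d":{"wf":52,"x":94,"xj":34,"zh":55},"u":[33,52,6,50,47]},"uh":{"bkq":[64,26,50],"fr":[54,73,21],"ibw":{"g":64,"k":70,"vq":46}},"vft":[{"a":46,"l":99},{"egc":81,"nwy":49,"shj":37},{"ga":89,"r":55,"y":17},{"om":36,"sj":23,"y":43,"ypo":60},28],"wet":[[43,17],{"bi":12,"uqe":78}]}
After op 3 (replace /vft 97): {"o":{"d":{"wf":52,"x":94,"xj":34,"zh":55},"u":[33,52,6,50,47]},"uh":{"bkq":[64,26,50],"fr":[54,73,21],"ibw":{"g":64,"k":70,"vq":46}},"vft":97,"wet":[[43,17],{"bi":12,"uqe":78}]}
After op 4 (add /wet/1 74): {"o":{"d":{"wf":52,"x":94,"xj":34,"zh":55},"u":[33,52,6,50,47]},"uh":{"bkq":[64,26,50],"fr":[54,73,21],"ibw":{"g":64,"k":70,"vq":46}},"vft":97,"wet":[[43,17],74,{"bi":12,"uqe":78}]}
After op 5 (replace /o/u/2 16): {"o":{"d":{"wf":52,"x":94,"xj":34,"zh":55},"u":[33,52,16,50,47]},"uh":{"bkq":[64,26,50],"fr":[54,73,21],"ibw":{"g":64,"k":70,"vq":46}},"vft":97,"wet":[[43,17],74,{"bi":12,"uqe":78}]}
Value at /wet/1: 74

Answer: 74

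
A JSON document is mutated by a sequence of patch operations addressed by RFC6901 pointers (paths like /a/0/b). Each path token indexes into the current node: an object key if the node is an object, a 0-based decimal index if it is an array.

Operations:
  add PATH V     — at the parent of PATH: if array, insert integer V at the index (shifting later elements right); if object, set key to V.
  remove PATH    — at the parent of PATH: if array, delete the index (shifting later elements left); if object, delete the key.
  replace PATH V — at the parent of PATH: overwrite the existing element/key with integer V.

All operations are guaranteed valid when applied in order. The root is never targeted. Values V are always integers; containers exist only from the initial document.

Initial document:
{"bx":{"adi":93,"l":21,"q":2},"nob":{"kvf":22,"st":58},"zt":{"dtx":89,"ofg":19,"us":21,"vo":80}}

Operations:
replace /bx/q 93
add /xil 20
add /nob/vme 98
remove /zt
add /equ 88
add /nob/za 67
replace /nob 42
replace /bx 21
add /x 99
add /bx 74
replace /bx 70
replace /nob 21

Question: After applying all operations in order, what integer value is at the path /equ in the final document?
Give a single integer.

Answer: 88

Derivation:
After op 1 (replace /bx/q 93): {"bx":{"adi":93,"l":21,"q":93},"nob":{"kvf":22,"st":58},"zt":{"dtx":89,"ofg":19,"us":21,"vo":80}}
After op 2 (add /xil 20): {"bx":{"adi":93,"l":21,"q":93},"nob":{"kvf":22,"st":58},"xil":20,"zt":{"dtx":89,"ofg":19,"us":21,"vo":80}}
After op 3 (add /nob/vme 98): {"bx":{"adi":93,"l":21,"q":93},"nob":{"kvf":22,"st":58,"vme":98},"xil":20,"zt":{"dtx":89,"ofg":19,"us":21,"vo":80}}
After op 4 (remove /zt): {"bx":{"adi":93,"l":21,"q":93},"nob":{"kvf":22,"st":58,"vme":98},"xil":20}
After op 5 (add /equ 88): {"bx":{"adi":93,"l":21,"q":93},"equ":88,"nob":{"kvf":22,"st":58,"vme":98},"xil":20}
After op 6 (add /nob/za 67): {"bx":{"adi":93,"l":21,"q":93},"equ":88,"nob":{"kvf":22,"st":58,"vme":98,"za":67},"xil":20}
After op 7 (replace /nob 42): {"bx":{"adi":93,"l":21,"q":93},"equ":88,"nob":42,"xil":20}
After op 8 (replace /bx 21): {"bx":21,"equ":88,"nob":42,"xil":20}
After op 9 (add /x 99): {"bx":21,"equ":88,"nob":42,"x":99,"xil":20}
After op 10 (add /bx 74): {"bx":74,"equ":88,"nob":42,"x":99,"xil":20}
After op 11 (replace /bx 70): {"bx":70,"equ":88,"nob":42,"x":99,"xil":20}
After op 12 (replace /nob 21): {"bx":70,"equ":88,"nob":21,"x":99,"xil":20}
Value at /equ: 88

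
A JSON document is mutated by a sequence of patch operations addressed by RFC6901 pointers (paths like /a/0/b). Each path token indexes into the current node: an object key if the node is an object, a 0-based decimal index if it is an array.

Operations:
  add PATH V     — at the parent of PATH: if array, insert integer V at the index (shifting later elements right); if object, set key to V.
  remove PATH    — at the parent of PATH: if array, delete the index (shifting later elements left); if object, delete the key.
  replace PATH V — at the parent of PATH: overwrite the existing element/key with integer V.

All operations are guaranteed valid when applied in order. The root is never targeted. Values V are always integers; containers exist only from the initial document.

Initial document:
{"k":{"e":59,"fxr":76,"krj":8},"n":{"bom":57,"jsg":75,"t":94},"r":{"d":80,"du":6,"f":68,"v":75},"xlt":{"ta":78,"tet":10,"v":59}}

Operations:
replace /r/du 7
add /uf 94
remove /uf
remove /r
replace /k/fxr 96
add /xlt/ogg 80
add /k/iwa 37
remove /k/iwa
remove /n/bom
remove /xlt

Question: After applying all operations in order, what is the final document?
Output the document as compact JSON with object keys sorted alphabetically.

Answer: {"k":{"e":59,"fxr":96,"krj":8},"n":{"jsg":75,"t":94}}

Derivation:
After op 1 (replace /r/du 7): {"k":{"e":59,"fxr":76,"krj":8},"n":{"bom":57,"jsg":75,"t":94},"r":{"d":80,"du":7,"f":68,"v":75},"xlt":{"ta":78,"tet":10,"v":59}}
After op 2 (add /uf 94): {"k":{"e":59,"fxr":76,"krj":8},"n":{"bom":57,"jsg":75,"t":94},"r":{"d":80,"du":7,"f":68,"v":75},"uf":94,"xlt":{"ta":78,"tet":10,"v":59}}
After op 3 (remove /uf): {"k":{"e":59,"fxr":76,"krj":8},"n":{"bom":57,"jsg":75,"t":94},"r":{"d":80,"du":7,"f":68,"v":75},"xlt":{"ta":78,"tet":10,"v":59}}
After op 4 (remove /r): {"k":{"e":59,"fxr":76,"krj":8},"n":{"bom":57,"jsg":75,"t":94},"xlt":{"ta":78,"tet":10,"v":59}}
After op 5 (replace /k/fxr 96): {"k":{"e":59,"fxr":96,"krj":8},"n":{"bom":57,"jsg":75,"t":94},"xlt":{"ta":78,"tet":10,"v":59}}
After op 6 (add /xlt/ogg 80): {"k":{"e":59,"fxr":96,"krj":8},"n":{"bom":57,"jsg":75,"t":94},"xlt":{"ogg":80,"ta":78,"tet":10,"v":59}}
After op 7 (add /k/iwa 37): {"k":{"e":59,"fxr":96,"iwa":37,"krj":8},"n":{"bom":57,"jsg":75,"t":94},"xlt":{"ogg":80,"ta":78,"tet":10,"v":59}}
After op 8 (remove /k/iwa): {"k":{"e":59,"fxr":96,"krj":8},"n":{"bom":57,"jsg":75,"t":94},"xlt":{"ogg":80,"ta":78,"tet":10,"v":59}}
After op 9 (remove /n/bom): {"k":{"e":59,"fxr":96,"krj":8},"n":{"jsg":75,"t":94},"xlt":{"ogg":80,"ta":78,"tet":10,"v":59}}
After op 10 (remove /xlt): {"k":{"e":59,"fxr":96,"krj":8},"n":{"jsg":75,"t":94}}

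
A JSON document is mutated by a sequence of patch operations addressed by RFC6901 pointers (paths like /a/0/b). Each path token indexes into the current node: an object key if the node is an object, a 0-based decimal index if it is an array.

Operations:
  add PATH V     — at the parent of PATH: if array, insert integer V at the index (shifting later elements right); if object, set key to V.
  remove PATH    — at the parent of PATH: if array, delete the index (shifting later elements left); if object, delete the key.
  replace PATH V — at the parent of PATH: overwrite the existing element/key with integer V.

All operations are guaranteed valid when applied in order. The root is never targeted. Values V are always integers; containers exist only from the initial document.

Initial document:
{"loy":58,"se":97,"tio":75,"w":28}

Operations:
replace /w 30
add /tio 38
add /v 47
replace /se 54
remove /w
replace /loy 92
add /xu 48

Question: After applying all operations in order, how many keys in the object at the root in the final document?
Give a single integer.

Answer: 5

Derivation:
After op 1 (replace /w 30): {"loy":58,"se":97,"tio":75,"w":30}
After op 2 (add /tio 38): {"loy":58,"se":97,"tio":38,"w":30}
After op 3 (add /v 47): {"loy":58,"se":97,"tio":38,"v":47,"w":30}
After op 4 (replace /se 54): {"loy":58,"se":54,"tio":38,"v":47,"w":30}
After op 5 (remove /w): {"loy":58,"se":54,"tio":38,"v":47}
After op 6 (replace /loy 92): {"loy":92,"se":54,"tio":38,"v":47}
After op 7 (add /xu 48): {"loy":92,"se":54,"tio":38,"v":47,"xu":48}
Size at the root: 5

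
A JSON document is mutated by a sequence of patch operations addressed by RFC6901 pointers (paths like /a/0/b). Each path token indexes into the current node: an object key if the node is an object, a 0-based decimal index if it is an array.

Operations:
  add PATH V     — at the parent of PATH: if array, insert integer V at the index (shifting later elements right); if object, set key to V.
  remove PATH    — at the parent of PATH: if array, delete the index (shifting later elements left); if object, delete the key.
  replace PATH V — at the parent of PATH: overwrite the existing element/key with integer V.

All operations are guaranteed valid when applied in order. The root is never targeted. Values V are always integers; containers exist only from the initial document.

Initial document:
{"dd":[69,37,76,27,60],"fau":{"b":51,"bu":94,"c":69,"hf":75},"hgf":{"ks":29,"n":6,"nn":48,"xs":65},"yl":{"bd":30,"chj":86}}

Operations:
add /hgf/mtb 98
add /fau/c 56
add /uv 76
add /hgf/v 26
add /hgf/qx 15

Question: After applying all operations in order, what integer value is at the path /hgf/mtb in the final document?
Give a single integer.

After op 1 (add /hgf/mtb 98): {"dd":[69,37,76,27,60],"fau":{"b":51,"bu":94,"c":69,"hf":75},"hgf":{"ks":29,"mtb":98,"n":6,"nn":48,"xs":65},"yl":{"bd":30,"chj":86}}
After op 2 (add /fau/c 56): {"dd":[69,37,76,27,60],"fau":{"b":51,"bu":94,"c":56,"hf":75},"hgf":{"ks":29,"mtb":98,"n":6,"nn":48,"xs":65},"yl":{"bd":30,"chj":86}}
After op 3 (add /uv 76): {"dd":[69,37,76,27,60],"fau":{"b":51,"bu":94,"c":56,"hf":75},"hgf":{"ks":29,"mtb":98,"n":6,"nn":48,"xs":65},"uv":76,"yl":{"bd":30,"chj":86}}
After op 4 (add /hgf/v 26): {"dd":[69,37,76,27,60],"fau":{"b":51,"bu":94,"c":56,"hf":75},"hgf":{"ks":29,"mtb":98,"n":6,"nn":48,"v":26,"xs":65},"uv":76,"yl":{"bd":30,"chj":86}}
After op 5 (add /hgf/qx 15): {"dd":[69,37,76,27,60],"fau":{"b":51,"bu":94,"c":56,"hf":75},"hgf":{"ks":29,"mtb":98,"n":6,"nn":48,"qx":15,"v":26,"xs":65},"uv":76,"yl":{"bd":30,"chj":86}}
Value at /hgf/mtb: 98

Answer: 98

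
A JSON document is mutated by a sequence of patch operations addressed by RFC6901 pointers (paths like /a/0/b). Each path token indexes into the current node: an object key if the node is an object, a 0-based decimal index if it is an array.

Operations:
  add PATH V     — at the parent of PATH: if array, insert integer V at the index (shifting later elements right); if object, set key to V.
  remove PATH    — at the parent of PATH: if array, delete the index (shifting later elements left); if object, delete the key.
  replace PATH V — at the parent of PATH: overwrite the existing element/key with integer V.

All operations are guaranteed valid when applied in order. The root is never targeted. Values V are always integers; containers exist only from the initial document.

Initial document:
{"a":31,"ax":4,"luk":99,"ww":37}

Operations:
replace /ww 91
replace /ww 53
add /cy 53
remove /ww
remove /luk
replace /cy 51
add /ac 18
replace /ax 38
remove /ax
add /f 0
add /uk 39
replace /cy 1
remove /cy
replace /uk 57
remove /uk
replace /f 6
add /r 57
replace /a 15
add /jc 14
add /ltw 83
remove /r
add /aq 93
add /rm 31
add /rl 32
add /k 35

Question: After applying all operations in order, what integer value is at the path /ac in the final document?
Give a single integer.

After op 1 (replace /ww 91): {"a":31,"ax":4,"luk":99,"ww":91}
After op 2 (replace /ww 53): {"a":31,"ax":4,"luk":99,"ww":53}
After op 3 (add /cy 53): {"a":31,"ax":4,"cy":53,"luk":99,"ww":53}
After op 4 (remove /ww): {"a":31,"ax":4,"cy":53,"luk":99}
After op 5 (remove /luk): {"a":31,"ax":4,"cy":53}
After op 6 (replace /cy 51): {"a":31,"ax":4,"cy":51}
After op 7 (add /ac 18): {"a":31,"ac":18,"ax":4,"cy":51}
After op 8 (replace /ax 38): {"a":31,"ac":18,"ax":38,"cy":51}
After op 9 (remove /ax): {"a":31,"ac":18,"cy":51}
After op 10 (add /f 0): {"a":31,"ac":18,"cy":51,"f":0}
After op 11 (add /uk 39): {"a":31,"ac":18,"cy":51,"f":0,"uk":39}
After op 12 (replace /cy 1): {"a":31,"ac":18,"cy":1,"f":0,"uk":39}
After op 13 (remove /cy): {"a":31,"ac":18,"f":0,"uk":39}
After op 14 (replace /uk 57): {"a":31,"ac":18,"f":0,"uk":57}
After op 15 (remove /uk): {"a":31,"ac":18,"f":0}
After op 16 (replace /f 6): {"a":31,"ac":18,"f":6}
After op 17 (add /r 57): {"a":31,"ac":18,"f":6,"r":57}
After op 18 (replace /a 15): {"a":15,"ac":18,"f":6,"r":57}
After op 19 (add /jc 14): {"a":15,"ac":18,"f":6,"jc":14,"r":57}
After op 20 (add /ltw 83): {"a":15,"ac":18,"f":6,"jc":14,"ltw":83,"r":57}
After op 21 (remove /r): {"a":15,"ac":18,"f":6,"jc":14,"ltw":83}
After op 22 (add /aq 93): {"a":15,"ac":18,"aq":93,"f":6,"jc":14,"ltw":83}
After op 23 (add /rm 31): {"a":15,"ac":18,"aq":93,"f":6,"jc":14,"ltw":83,"rm":31}
After op 24 (add /rl 32): {"a":15,"ac":18,"aq":93,"f":6,"jc":14,"ltw":83,"rl":32,"rm":31}
After op 25 (add /k 35): {"a":15,"ac":18,"aq":93,"f":6,"jc":14,"k":35,"ltw":83,"rl":32,"rm":31}
Value at /ac: 18

Answer: 18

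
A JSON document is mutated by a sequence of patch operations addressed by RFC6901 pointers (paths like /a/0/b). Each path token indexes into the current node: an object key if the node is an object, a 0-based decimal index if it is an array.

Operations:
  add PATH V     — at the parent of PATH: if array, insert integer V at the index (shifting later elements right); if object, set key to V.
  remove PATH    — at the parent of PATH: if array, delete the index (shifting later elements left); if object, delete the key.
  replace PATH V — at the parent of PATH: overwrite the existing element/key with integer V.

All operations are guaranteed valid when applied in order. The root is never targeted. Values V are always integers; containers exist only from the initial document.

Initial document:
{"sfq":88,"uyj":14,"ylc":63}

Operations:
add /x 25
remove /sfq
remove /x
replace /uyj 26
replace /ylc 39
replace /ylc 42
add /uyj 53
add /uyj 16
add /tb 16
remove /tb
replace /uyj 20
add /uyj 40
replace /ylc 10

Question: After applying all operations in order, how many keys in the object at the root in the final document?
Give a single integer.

After op 1 (add /x 25): {"sfq":88,"uyj":14,"x":25,"ylc":63}
After op 2 (remove /sfq): {"uyj":14,"x":25,"ylc":63}
After op 3 (remove /x): {"uyj":14,"ylc":63}
After op 4 (replace /uyj 26): {"uyj":26,"ylc":63}
After op 5 (replace /ylc 39): {"uyj":26,"ylc":39}
After op 6 (replace /ylc 42): {"uyj":26,"ylc":42}
After op 7 (add /uyj 53): {"uyj":53,"ylc":42}
After op 8 (add /uyj 16): {"uyj":16,"ylc":42}
After op 9 (add /tb 16): {"tb":16,"uyj":16,"ylc":42}
After op 10 (remove /tb): {"uyj":16,"ylc":42}
After op 11 (replace /uyj 20): {"uyj":20,"ylc":42}
After op 12 (add /uyj 40): {"uyj":40,"ylc":42}
After op 13 (replace /ylc 10): {"uyj":40,"ylc":10}
Size at the root: 2

Answer: 2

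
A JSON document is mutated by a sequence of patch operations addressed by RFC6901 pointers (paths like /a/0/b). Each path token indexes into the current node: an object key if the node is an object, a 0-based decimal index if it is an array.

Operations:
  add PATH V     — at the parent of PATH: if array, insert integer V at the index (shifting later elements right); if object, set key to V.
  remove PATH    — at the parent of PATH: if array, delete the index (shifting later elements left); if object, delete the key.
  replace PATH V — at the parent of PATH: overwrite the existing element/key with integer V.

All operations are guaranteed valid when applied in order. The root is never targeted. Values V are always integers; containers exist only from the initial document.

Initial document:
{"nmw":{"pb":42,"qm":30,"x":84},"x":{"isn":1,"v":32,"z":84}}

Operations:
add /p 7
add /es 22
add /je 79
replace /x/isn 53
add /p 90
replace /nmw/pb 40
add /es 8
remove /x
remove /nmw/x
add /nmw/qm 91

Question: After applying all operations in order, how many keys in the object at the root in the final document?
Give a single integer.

After op 1 (add /p 7): {"nmw":{"pb":42,"qm":30,"x":84},"p":7,"x":{"isn":1,"v":32,"z":84}}
After op 2 (add /es 22): {"es":22,"nmw":{"pb":42,"qm":30,"x":84},"p":7,"x":{"isn":1,"v":32,"z":84}}
After op 3 (add /je 79): {"es":22,"je":79,"nmw":{"pb":42,"qm":30,"x":84},"p":7,"x":{"isn":1,"v":32,"z":84}}
After op 4 (replace /x/isn 53): {"es":22,"je":79,"nmw":{"pb":42,"qm":30,"x":84},"p":7,"x":{"isn":53,"v":32,"z":84}}
After op 5 (add /p 90): {"es":22,"je":79,"nmw":{"pb":42,"qm":30,"x":84},"p":90,"x":{"isn":53,"v":32,"z":84}}
After op 6 (replace /nmw/pb 40): {"es":22,"je":79,"nmw":{"pb":40,"qm":30,"x":84},"p":90,"x":{"isn":53,"v":32,"z":84}}
After op 7 (add /es 8): {"es":8,"je":79,"nmw":{"pb":40,"qm":30,"x":84},"p":90,"x":{"isn":53,"v":32,"z":84}}
After op 8 (remove /x): {"es":8,"je":79,"nmw":{"pb":40,"qm":30,"x":84},"p":90}
After op 9 (remove /nmw/x): {"es":8,"je":79,"nmw":{"pb":40,"qm":30},"p":90}
After op 10 (add /nmw/qm 91): {"es":8,"je":79,"nmw":{"pb":40,"qm":91},"p":90}
Size at the root: 4

Answer: 4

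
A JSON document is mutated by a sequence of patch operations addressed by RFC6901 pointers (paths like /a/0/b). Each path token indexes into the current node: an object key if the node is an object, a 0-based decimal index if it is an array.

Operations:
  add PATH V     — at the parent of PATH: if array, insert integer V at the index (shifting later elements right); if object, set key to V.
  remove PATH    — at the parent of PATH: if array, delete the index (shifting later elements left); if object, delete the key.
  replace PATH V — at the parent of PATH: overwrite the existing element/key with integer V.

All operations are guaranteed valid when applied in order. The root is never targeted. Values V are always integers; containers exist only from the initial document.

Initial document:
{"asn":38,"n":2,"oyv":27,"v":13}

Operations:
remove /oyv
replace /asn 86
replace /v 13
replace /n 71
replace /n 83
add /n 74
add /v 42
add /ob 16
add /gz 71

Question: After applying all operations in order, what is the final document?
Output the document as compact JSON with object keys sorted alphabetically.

Answer: {"asn":86,"gz":71,"n":74,"ob":16,"v":42}

Derivation:
After op 1 (remove /oyv): {"asn":38,"n":2,"v":13}
After op 2 (replace /asn 86): {"asn":86,"n":2,"v":13}
After op 3 (replace /v 13): {"asn":86,"n":2,"v":13}
After op 4 (replace /n 71): {"asn":86,"n":71,"v":13}
After op 5 (replace /n 83): {"asn":86,"n":83,"v":13}
After op 6 (add /n 74): {"asn":86,"n":74,"v":13}
After op 7 (add /v 42): {"asn":86,"n":74,"v":42}
After op 8 (add /ob 16): {"asn":86,"n":74,"ob":16,"v":42}
After op 9 (add /gz 71): {"asn":86,"gz":71,"n":74,"ob":16,"v":42}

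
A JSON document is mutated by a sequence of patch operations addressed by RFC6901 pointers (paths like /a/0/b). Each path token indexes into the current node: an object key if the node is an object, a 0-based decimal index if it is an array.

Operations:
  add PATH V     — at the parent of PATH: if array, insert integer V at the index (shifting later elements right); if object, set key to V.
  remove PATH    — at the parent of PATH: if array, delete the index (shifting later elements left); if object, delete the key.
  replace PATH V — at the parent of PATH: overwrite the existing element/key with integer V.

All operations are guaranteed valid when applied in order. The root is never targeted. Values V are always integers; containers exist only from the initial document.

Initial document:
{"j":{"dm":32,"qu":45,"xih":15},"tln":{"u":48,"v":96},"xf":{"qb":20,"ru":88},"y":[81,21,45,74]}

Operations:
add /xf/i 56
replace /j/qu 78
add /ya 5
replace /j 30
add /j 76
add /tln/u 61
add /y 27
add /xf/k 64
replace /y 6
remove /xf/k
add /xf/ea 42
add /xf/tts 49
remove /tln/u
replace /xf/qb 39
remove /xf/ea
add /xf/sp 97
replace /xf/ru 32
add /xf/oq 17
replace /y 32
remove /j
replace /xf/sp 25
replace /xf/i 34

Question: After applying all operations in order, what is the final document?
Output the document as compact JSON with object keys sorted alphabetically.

After op 1 (add /xf/i 56): {"j":{"dm":32,"qu":45,"xih":15},"tln":{"u":48,"v":96},"xf":{"i":56,"qb":20,"ru":88},"y":[81,21,45,74]}
After op 2 (replace /j/qu 78): {"j":{"dm":32,"qu":78,"xih":15},"tln":{"u":48,"v":96},"xf":{"i":56,"qb":20,"ru":88},"y":[81,21,45,74]}
After op 3 (add /ya 5): {"j":{"dm":32,"qu":78,"xih":15},"tln":{"u":48,"v":96},"xf":{"i":56,"qb":20,"ru":88},"y":[81,21,45,74],"ya":5}
After op 4 (replace /j 30): {"j":30,"tln":{"u":48,"v":96},"xf":{"i":56,"qb":20,"ru":88},"y":[81,21,45,74],"ya":5}
After op 5 (add /j 76): {"j":76,"tln":{"u":48,"v":96},"xf":{"i":56,"qb":20,"ru":88},"y":[81,21,45,74],"ya":5}
After op 6 (add /tln/u 61): {"j":76,"tln":{"u":61,"v":96},"xf":{"i":56,"qb":20,"ru":88},"y":[81,21,45,74],"ya":5}
After op 7 (add /y 27): {"j":76,"tln":{"u":61,"v":96},"xf":{"i":56,"qb":20,"ru":88},"y":27,"ya":5}
After op 8 (add /xf/k 64): {"j":76,"tln":{"u":61,"v":96},"xf":{"i":56,"k":64,"qb":20,"ru":88},"y":27,"ya":5}
After op 9 (replace /y 6): {"j":76,"tln":{"u":61,"v":96},"xf":{"i":56,"k":64,"qb":20,"ru":88},"y":6,"ya":5}
After op 10 (remove /xf/k): {"j":76,"tln":{"u":61,"v":96},"xf":{"i":56,"qb":20,"ru":88},"y":6,"ya":5}
After op 11 (add /xf/ea 42): {"j":76,"tln":{"u":61,"v":96},"xf":{"ea":42,"i":56,"qb":20,"ru":88},"y":6,"ya":5}
After op 12 (add /xf/tts 49): {"j":76,"tln":{"u":61,"v":96},"xf":{"ea":42,"i":56,"qb":20,"ru":88,"tts":49},"y":6,"ya":5}
After op 13 (remove /tln/u): {"j":76,"tln":{"v":96},"xf":{"ea":42,"i":56,"qb":20,"ru":88,"tts":49},"y":6,"ya":5}
After op 14 (replace /xf/qb 39): {"j":76,"tln":{"v":96},"xf":{"ea":42,"i":56,"qb":39,"ru":88,"tts":49},"y":6,"ya":5}
After op 15 (remove /xf/ea): {"j":76,"tln":{"v":96},"xf":{"i":56,"qb":39,"ru":88,"tts":49},"y":6,"ya":5}
After op 16 (add /xf/sp 97): {"j":76,"tln":{"v":96},"xf":{"i":56,"qb":39,"ru":88,"sp":97,"tts":49},"y":6,"ya":5}
After op 17 (replace /xf/ru 32): {"j":76,"tln":{"v":96},"xf":{"i":56,"qb":39,"ru":32,"sp":97,"tts":49},"y":6,"ya":5}
After op 18 (add /xf/oq 17): {"j":76,"tln":{"v":96},"xf":{"i":56,"oq":17,"qb":39,"ru":32,"sp":97,"tts":49},"y":6,"ya":5}
After op 19 (replace /y 32): {"j":76,"tln":{"v":96},"xf":{"i":56,"oq":17,"qb":39,"ru":32,"sp":97,"tts":49},"y":32,"ya":5}
After op 20 (remove /j): {"tln":{"v":96},"xf":{"i":56,"oq":17,"qb":39,"ru":32,"sp":97,"tts":49},"y":32,"ya":5}
After op 21 (replace /xf/sp 25): {"tln":{"v":96},"xf":{"i":56,"oq":17,"qb":39,"ru":32,"sp":25,"tts":49},"y":32,"ya":5}
After op 22 (replace /xf/i 34): {"tln":{"v":96},"xf":{"i":34,"oq":17,"qb":39,"ru":32,"sp":25,"tts":49},"y":32,"ya":5}

Answer: {"tln":{"v":96},"xf":{"i":34,"oq":17,"qb":39,"ru":32,"sp":25,"tts":49},"y":32,"ya":5}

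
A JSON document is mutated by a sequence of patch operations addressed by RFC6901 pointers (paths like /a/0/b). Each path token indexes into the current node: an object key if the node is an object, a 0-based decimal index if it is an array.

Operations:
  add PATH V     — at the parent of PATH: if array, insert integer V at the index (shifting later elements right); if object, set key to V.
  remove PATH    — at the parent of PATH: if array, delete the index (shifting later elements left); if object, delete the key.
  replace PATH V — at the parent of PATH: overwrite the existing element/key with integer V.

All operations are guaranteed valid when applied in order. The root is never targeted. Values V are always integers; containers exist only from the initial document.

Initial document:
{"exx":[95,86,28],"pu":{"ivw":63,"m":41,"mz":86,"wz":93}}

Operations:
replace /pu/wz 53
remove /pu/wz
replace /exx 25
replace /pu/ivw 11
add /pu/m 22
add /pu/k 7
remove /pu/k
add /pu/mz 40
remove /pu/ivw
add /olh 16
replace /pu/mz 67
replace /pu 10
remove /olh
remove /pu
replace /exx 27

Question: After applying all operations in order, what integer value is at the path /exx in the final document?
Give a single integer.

After op 1 (replace /pu/wz 53): {"exx":[95,86,28],"pu":{"ivw":63,"m":41,"mz":86,"wz":53}}
After op 2 (remove /pu/wz): {"exx":[95,86,28],"pu":{"ivw":63,"m":41,"mz":86}}
After op 3 (replace /exx 25): {"exx":25,"pu":{"ivw":63,"m":41,"mz":86}}
After op 4 (replace /pu/ivw 11): {"exx":25,"pu":{"ivw":11,"m":41,"mz":86}}
After op 5 (add /pu/m 22): {"exx":25,"pu":{"ivw":11,"m":22,"mz":86}}
After op 6 (add /pu/k 7): {"exx":25,"pu":{"ivw":11,"k":7,"m":22,"mz":86}}
After op 7 (remove /pu/k): {"exx":25,"pu":{"ivw":11,"m":22,"mz":86}}
After op 8 (add /pu/mz 40): {"exx":25,"pu":{"ivw":11,"m":22,"mz":40}}
After op 9 (remove /pu/ivw): {"exx":25,"pu":{"m":22,"mz":40}}
After op 10 (add /olh 16): {"exx":25,"olh":16,"pu":{"m":22,"mz":40}}
After op 11 (replace /pu/mz 67): {"exx":25,"olh":16,"pu":{"m":22,"mz":67}}
After op 12 (replace /pu 10): {"exx":25,"olh":16,"pu":10}
After op 13 (remove /olh): {"exx":25,"pu":10}
After op 14 (remove /pu): {"exx":25}
After op 15 (replace /exx 27): {"exx":27}
Value at /exx: 27

Answer: 27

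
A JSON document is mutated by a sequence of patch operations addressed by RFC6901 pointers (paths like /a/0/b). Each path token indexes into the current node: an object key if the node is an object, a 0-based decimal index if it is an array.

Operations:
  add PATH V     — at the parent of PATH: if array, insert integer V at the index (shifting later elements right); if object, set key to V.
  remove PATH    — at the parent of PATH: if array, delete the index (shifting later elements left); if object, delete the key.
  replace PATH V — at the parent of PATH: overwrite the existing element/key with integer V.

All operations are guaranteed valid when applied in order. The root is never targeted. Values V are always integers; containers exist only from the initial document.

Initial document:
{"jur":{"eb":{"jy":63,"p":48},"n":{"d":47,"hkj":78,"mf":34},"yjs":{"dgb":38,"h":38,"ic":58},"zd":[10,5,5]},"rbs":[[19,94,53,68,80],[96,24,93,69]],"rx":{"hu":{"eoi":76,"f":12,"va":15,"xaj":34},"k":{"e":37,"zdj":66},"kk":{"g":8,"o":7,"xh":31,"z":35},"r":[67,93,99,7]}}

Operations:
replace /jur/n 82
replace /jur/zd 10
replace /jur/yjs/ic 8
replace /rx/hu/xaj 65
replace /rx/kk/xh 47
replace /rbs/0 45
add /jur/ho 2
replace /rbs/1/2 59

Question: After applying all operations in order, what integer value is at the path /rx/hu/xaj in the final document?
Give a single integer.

Answer: 65

Derivation:
After op 1 (replace /jur/n 82): {"jur":{"eb":{"jy":63,"p":48},"n":82,"yjs":{"dgb":38,"h":38,"ic":58},"zd":[10,5,5]},"rbs":[[19,94,53,68,80],[96,24,93,69]],"rx":{"hu":{"eoi":76,"f":12,"va":15,"xaj":34},"k":{"e":37,"zdj":66},"kk":{"g":8,"o":7,"xh":31,"z":35},"r":[67,93,99,7]}}
After op 2 (replace /jur/zd 10): {"jur":{"eb":{"jy":63,"p":48},"n":82,"yjs":{"dgb":38,"h":38,"ic":58},"zd":10},"rbs":[[19,94,53,68,80],[96,24,93,69]],"rx":{"hu":{"eoi":76,"f":12,"va":15,"xaj":34},"k":{"e":37,"zdj":66},"kk":{"g":8,"o":7,"xh":31,"z":35},"r":[67,93,99,7]}}
After op 3 (replace /jur/yjs/ic 8): {"jur":{"eb":{"jy":63,"p":48},"n":82,"yjs":{"dgb":38,"h":38,"ic":8},"zd":10},"rbs":[[19,94,53,68,80],[96,24,93,69]],"rx":{"hu":{"eoi":76,"f":12,"va":15,"xaj":34},"k":{"e":37,"zdj":66},"kk":{"g":8,"o":7,"xh":31,"z":35},"r":[67,93,99,7]}}
After op 4 (replace /rx/hu/xaj 65): {"jur":{"eb":{"jy":63,"p":48},"n":82,"yjs":{"dgb":38,"h":38,"ic":8},"zd":10},"rbs":[[19,94,53,68,80],[96,24,93,69]],"rx":{"hu":{"eoi":76,"f":12,"va":15,"xaj":65},"k":{"e":37,"zdj":66},"kk":{"g":8,"o":7,"xh":31,"z":35},"r":[67,93,99,7]}}
After op 5 (replace /rx/kk/xh 47): {"jur":{"eb":{"jy":63,"p":48},"n":82,"yjs":{"dgb":38,"h":38,"ic":8},"zd":10},"rbs":[[19,94,53,68,80],[96,24,93,69]],"rx":{"hu":{"eoi":76,"f":12,"va":15,"xaj":65},"k":{"e":37,"zdj":66},"kk":{"g":8,"o":7,"xh":47,"z":35},"r":[67,93,99,7]}}
After op 6 (replace /rbs/0 45): {"jur":{"eb":{"jy":63,"p":48},"n":82,"yjs":{"dgb":38,"h":38,"ic":8},"zd":10},"rbs":[45,[96,24,93,69]],"rx":{"hu":{"eoi":76,"f":12,"va":15,"xaj":65},"k":{"e":37,"zdj":66},"kk":{"g":8,"o":7,"xh":47,"z":35},"r":[67,93,99,7]}}
After op 7 (add /jur/ho 2): {"jur":{"eb":{"jy":63,"p":48},"ho":2,"n":82,"yjs":{"dgb":38,"h":38,"ic":8},"zd":10},"rbs":[45,[96,24,93,69]],"rx":{"hu":{"eoi":76,"f":12,"va":15,"xaj":65},"k":{"e":37,"zdj":66},"kk":{"g":8,"o":7,"xh":47,"z":35},"r":[67,93,99,7]}}
After op 8 (replace /rbs/1/2 59): {"jur":{"eb":{"jy":63,"p":48},"ho":2,"n":82,"yjs":{"dgb":38,"h":38,"ic":8},"zd":10},"rbs":[45,[96,24,59,69]],"rx":{"hu":{"eoi":76,"f":12,"va":15,"xaj":65},"k":{"e":37,"zdj":66},"kk":{"g":8,"o":7,"xh":47,"z":35},"r":[67,93,99,7]}}
Value at /rx/hu/xaj: 65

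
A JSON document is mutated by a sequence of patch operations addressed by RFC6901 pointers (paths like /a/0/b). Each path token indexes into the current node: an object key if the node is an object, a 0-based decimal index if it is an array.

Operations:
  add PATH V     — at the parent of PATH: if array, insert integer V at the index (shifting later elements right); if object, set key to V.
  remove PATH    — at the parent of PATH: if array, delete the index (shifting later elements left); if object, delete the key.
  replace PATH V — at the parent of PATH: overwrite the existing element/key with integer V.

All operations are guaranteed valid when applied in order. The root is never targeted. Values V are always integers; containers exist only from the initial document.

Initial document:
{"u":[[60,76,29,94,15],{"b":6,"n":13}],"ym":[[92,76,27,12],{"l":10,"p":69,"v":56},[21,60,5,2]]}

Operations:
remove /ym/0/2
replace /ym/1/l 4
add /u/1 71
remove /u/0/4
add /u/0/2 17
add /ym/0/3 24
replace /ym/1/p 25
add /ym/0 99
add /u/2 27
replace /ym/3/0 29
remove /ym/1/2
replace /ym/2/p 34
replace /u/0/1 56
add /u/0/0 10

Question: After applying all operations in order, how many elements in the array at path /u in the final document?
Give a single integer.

Answer: 4

Derivation:
After op 1 (remove /ym/0/2): {"u":[[60,76,29,94,15],{"b":6,"n":13}],"ym":[[92,76,12],{"l":10,"p":69,"v":56},[21,60,5,2]]}
After op 2 (replace /ym/1/l 4): {"u":[[60,76,29,94,15],{"b":6,"n":13}],"ym":[[92,76,12],{"l":4,"p":69,"v":56},[21,60,5,2]]}
After op 3 (add /u/1 71): {"u":[[60,76,29,94,15],71,{"b":6,"n":13}],"ym":[[92,76,12],{"l":4,"p":69,"v":56},[21,60,5,2]]}
After op 4 (remove /u/0/4): {"u":[[60,76,29,94],71,{"b":6,"n":13}],"ym":[[92,76,12],{"l":4,"p":69,"v":56},[21,60,5,2]]}
After op 5 (add /u/0/2 17): {"u":[[60,76,17,29,94],71,{"b":6,"n":13}],"ym":[[92,76,12],{"l":4,"p":69,"v":56},[21,60,5,2]]}
After op 6 (add /ym/0/3 24): {"u":[[60,76,17,29,94],71,{"b":6,"n":13}],"ym":[[92,76,12,24],{"l":4,"p":69,"v":56},[21,60,5,2]]}
After op 7 (replace /ym/1/p 25): {"u":[[60,76,17,29,94],71,{"b":6,"n":13}],"ym":[[92,76,12,24],{"l":4,"p":25,"v":56},[21,60,5,2]]}
After op 8 (add /ym/0 99): {"u":[[60,76,17,29,94],71,{"b":6,"n":13}],"ym":[99,[92,76,12,24],{"l":4,"p":25,"v":56},[21,60,5,2]]}
After op 9 (add /u/2 27): {"u":[[60,76,17,29,94],71,27,{"b":6,"n":13}],"ym":[99,[92,76,12,24],{"l":4,"p":25,"v":56},[21,60,5,2]]}
After op 10 (replace /ym/3/0 29): {"u":[[60,76,17,29,94],71,27,{"b":6,"n":13}],"ym":[99,[92,76,12,24],{"l":4,"p":25,"v":56},[29,60,5,2]]}
After op 11 (remove /ym/1/2): {"u":[[60,76,17,29,94],71,27,{"b":6,"n":13}],"ym":[99,[92,76,24],{"l":4,"p":25,"v":56},[29,60,5,2]]}
After op 12 (replace /ym/2/p 34): {"u":[[60,76,17,29,94],71,27,{"b":6,"n":13}],"ym":[99,[92,76,24],{"l":4,"p":34,"v":56},[29,60,5,2]]}
After op 13 (replace /u/0/1 56): {"u":[[60,56,17,29,94],71,27,{"b":6,"n":13}],"ym":[99,[92,76,24],{"l":4,"p":34,"v":56},[29,60,5,2]]}
After op 14 (add /u/0/0 10): {"u":[[10,60,56,17,29,94],71,27,{"b":6,"n":13}],"ym":[99,[92,76,24],{"l":4,"p":34,"v":56},[29,60,5,2]]}
Size at path /u: 4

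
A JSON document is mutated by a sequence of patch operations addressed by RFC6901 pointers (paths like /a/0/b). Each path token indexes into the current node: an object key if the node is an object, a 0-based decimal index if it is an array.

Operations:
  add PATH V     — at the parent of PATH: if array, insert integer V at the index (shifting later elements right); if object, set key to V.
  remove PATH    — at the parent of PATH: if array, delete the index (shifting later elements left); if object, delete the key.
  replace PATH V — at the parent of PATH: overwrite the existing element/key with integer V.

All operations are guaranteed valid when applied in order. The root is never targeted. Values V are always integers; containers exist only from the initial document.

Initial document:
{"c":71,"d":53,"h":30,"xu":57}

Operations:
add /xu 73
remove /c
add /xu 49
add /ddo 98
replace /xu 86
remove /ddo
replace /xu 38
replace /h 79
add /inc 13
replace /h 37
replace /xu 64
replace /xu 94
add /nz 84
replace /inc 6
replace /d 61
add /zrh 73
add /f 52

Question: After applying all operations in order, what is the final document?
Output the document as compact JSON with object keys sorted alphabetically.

Answer: {"d":61,"f":52,"h":37,"inc":6,"nz":84,"xu":94,"zrh":73}

Derivation:
After op 1 (add /xu 73): {"c":71,"d":53,"h":30,"xu":73}
After op 2 (remove /c): {"d":53,"h":30,"xu":73}
After op 3 (add /xu 49): {"d":53,"h":30,"xu":49}
After op 4 (add /ddo 98): {"d":53,"ddo":98,"h":30,"xu":49}
After op 5 (replace /xu 86): {"d":53,"ddo":98,"h":30,"xu":86}
After op 6 (remove /ddo): {"d":53,"h":30,"xu":86}
After op 7 (replace /xu 38): {"d":53,"h":30,"xu":38}
After op 8 (replace /h 79): {"d":53,"h":79,"xu":38}
After op 9 (add /inc 13): {"d":53,"h":79,"inc":13,"xu":38}
After op 10 (replace /h 37): {"d":53,"h":37,"inc":13,"xu":38}
After op 11 (replace /xu 64): {"d":53,"h":37,"inc":13,"xu":64}
After op 12 (replace /xu 94): {"d":53,"h":37,"inc":13,"xu":94}
After op 13 (add /nz 84): {"d":53,"h":37,"inc":13,"nz":84,"xu":94}
After op 14 (replace /inc 6): {"d":53,"h":37,"inc":6,"nz":84,"xu":94}
After op 15 (replace /d 61): {"d":61,"h":37,"inc":6,"nz":84,"xu":94}
After op 16 (add /zrh 73): {"d":61,"h":37,"inc":6,"nz":84,"xu":94,"zrh":73}
After op 17 (add /f 52): {"d":61,"f":52,"h":37,"inc":6,"nz":84,"xu":94,"zrh":73}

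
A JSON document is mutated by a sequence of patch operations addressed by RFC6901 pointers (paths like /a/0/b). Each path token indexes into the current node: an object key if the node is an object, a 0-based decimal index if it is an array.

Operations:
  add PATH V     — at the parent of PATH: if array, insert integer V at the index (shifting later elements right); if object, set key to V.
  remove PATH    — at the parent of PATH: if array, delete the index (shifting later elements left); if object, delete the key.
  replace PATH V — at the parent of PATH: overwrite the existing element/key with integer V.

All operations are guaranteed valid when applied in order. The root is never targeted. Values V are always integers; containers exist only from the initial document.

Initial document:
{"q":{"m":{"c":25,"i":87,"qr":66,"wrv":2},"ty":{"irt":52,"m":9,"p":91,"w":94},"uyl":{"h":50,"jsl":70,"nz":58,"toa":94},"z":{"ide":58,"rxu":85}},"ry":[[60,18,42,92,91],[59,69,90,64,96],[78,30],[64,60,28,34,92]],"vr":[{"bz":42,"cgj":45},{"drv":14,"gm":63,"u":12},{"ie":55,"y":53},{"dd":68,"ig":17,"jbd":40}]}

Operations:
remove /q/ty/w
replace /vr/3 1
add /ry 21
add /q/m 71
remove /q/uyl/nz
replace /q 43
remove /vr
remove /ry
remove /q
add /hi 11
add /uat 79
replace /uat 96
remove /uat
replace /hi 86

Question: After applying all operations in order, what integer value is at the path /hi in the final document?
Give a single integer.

After op 1 (remove /q/ty/w): {"q":{"m":{"c":25,"i":87,"qr":66,"wrv":2},"ty":{"irt":52,"m":9,"p":91},"uyl":{"h":50,"jsl":70,"nz":58,"toa":94},"z":{"ide":58,"rxu":85}},"ry":[[60,18,42,92,91],[59,69,90,64,96],[78,30],[64,60,28,34,92]],"vr":[{"bz":42,"cgj":45},{"drv":14,"gm":63,"u":12},{"ie":55,"y":53},{"dd":68,"ig":17,"jbd":40}]}
After op 2 (replace /vr/3 1): {"q":{"m":{"c":25,"i":87,"qr":66,"wrv":2},"ty":{"irt":52,"m":9,"p":91},"uyl":{"h":50,"jsl":70,"nz":58,"toa":94},"z":{"ide":58,"rxu":85}},"ry":[[60,18,42,92,91],[59,69,90,64,96],[78,30],[64,60,28,34,92]],"vr":[{"bz":42,"cgj":45},{"drv":14,"gm":63,"u":12},{"ie":55,"y":53},1]}
After op 3 (add /ry 21): {"q":{"m":{"c":25,"i":87,"qr":66,"wrv":2},"ty":{"irt":52,"m":9,"p":91},"uyl":{"h":50,"jsl":70,"nz":58,"toa":94},"z":{"ide":58,"rxu":85}},"ry":21,"vr":[{"bz":42,"cgj":45},{"drv":14,"gm":63,"u":12},{"ie":55,"y":53},1]}
After op 4 (add /q/m 71): {"q":{"m":71,"ty":{"irt":52,"m":9,"p":91},"uyl":{"h":50,"jsl":70,"nz":58,"toa":94},"z":{"ide":58,"rxu":85}},"ry":21,"vr":[{"bz":42,"cgj":45},{"drv":14,"gm":63,"u":12},{"ie":55,"y":53},1]}
After op 5 (remove /q/uyl/nz): {"q":{"m":71,"ty":{"irt":52,"m":9,"p":91},"uyl":{"h":50,"jsl":70,"toa":94},"z":{"ide":58,"rxu":85}},"ry":21,"vr":[{"bz":42,"cgj":45},{"drv":14,"gm":63,"u":12},{"ie":55,"y":53},1]}
After op 6 (replace /q 43): {"q":43,"ry":21,"vr":[{"bz":42,"cgj":45},{"drv":14,"gm":63,"u":12},{"ie":55,"y":53},1]}
After op 7 (remove /vr): {"q":43,"ry":21}
After op 8 (remove /ry): {"q":43}
After op 9 (remove /q): {}
After op 10 (add /hi 11): {"hi":11}
After op 11 (add /uat 79): {"hi":11,"uat":79}
After op 12 (replace /uat 96): {"hi":11,"uat":96}
After op 13 (remove /uat): {"hi":11}
After op 14 (replace /hi 86): {"hi":86}
Value at /hi: 86

Answer: 86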